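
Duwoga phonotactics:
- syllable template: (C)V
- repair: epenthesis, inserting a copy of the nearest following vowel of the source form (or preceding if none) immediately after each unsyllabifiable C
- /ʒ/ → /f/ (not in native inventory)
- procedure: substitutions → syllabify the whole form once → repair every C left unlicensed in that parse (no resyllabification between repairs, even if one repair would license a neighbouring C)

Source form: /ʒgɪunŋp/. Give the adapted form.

Substitution: /ʒ/ → /f/, giving /fgɪunŋp/.
Syllabifying with onset maximization leaves /f/, /n/, /ŋ/, /p/ stranded (no codas are permitted; onsets are limited to one consonant).
Inserting the epenthetic vowel yields /f/ → /fɪ/, /n/ → /nu/, /ŋ/ → /ŋu/, /p/ → /pu/.

fɪgɪunuŋupu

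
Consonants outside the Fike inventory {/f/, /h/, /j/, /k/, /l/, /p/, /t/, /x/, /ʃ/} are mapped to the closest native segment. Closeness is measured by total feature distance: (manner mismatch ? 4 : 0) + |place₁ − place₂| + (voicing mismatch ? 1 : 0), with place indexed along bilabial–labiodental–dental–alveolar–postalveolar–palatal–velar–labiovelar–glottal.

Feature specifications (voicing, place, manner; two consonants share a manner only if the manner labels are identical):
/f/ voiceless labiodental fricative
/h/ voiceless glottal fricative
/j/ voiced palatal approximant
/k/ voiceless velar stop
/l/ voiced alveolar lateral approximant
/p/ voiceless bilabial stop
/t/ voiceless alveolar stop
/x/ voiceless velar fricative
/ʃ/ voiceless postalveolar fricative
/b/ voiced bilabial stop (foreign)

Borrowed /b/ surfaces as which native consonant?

/p/ is closest: same manner (stop), place distance 0 (bilabial→bilabial), voicing differs (+1); total 1. Next closest is /t/ at distance 4.

p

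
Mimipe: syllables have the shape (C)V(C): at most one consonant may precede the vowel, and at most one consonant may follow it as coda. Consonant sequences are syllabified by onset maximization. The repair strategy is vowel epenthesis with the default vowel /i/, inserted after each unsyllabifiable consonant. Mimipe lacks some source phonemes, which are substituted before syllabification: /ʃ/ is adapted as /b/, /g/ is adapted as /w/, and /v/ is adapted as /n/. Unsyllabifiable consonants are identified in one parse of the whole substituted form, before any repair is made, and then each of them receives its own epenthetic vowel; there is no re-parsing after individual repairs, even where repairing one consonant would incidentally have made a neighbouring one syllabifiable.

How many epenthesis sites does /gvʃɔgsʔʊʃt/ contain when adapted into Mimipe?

4

After substitution the input is /wnbɔwsʔʊbt/.
The unsyllabifiable consonants are /w/, /n/, /s/, /t/; each receives one epenthetic vowel.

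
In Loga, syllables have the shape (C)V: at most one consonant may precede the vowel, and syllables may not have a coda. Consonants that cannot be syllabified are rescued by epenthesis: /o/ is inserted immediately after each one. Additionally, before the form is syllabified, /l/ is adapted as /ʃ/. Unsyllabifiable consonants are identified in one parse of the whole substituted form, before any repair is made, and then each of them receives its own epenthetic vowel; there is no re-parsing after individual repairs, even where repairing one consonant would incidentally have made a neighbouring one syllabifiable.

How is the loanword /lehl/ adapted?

Substitution: /l/ → /ʃ/, giving /ʃehʃ/.
Under (C)V, the unsyllabifiable consonants are /h/, /ʃ/ (no codas are permitted; onsets are limited to one consonant).
Epenthesis after each stranded consonant: /h/ → /ho/, /ʃ/ → /ʃo/.

ʃehoʃo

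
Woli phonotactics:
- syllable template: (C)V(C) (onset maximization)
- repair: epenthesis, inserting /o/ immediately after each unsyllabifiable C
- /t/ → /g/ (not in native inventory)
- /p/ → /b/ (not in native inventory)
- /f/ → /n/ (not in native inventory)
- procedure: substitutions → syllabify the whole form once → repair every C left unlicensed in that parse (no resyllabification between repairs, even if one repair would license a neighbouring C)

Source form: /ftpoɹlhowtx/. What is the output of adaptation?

nogoboɹlohowgoxo

Substitution: /f/ → /n/, /t/ → /g/, /p/ → /b/, giving /ngboɹlhowgx/.
Syllabifying with onset maximization leaves /n/, /g/, /l/, /g/, /x/ stranded (at most one coda consonant is licensed; onsets are limited to one consonant).
Inserting the epenthetic vowel yields /n/ → /no/, /g/ → /go/, /l/ → /lo/, /g/ → /go/, /x/ → /xo/.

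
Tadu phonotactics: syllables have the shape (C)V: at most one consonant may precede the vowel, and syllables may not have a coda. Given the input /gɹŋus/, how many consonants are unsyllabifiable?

The consonants /g/, /ɹ/, /s/ cannot be parsed into a legal (C)V syllable (no codas are permitted; onsets are limited to one consonant).

3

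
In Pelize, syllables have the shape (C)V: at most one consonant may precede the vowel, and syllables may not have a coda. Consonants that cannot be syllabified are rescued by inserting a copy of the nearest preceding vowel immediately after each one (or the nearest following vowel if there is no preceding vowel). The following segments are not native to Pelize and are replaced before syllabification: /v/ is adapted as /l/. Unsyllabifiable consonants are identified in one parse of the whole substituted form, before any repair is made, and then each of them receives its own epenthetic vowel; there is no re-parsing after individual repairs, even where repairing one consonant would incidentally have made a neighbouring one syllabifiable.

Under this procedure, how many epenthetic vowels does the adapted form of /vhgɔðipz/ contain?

After substitution the input is /lhgɔðipz/.
The unsyllabifiable consonants are /l/, /h/, /p/, /z/; each receives one epenthetic vowel.

4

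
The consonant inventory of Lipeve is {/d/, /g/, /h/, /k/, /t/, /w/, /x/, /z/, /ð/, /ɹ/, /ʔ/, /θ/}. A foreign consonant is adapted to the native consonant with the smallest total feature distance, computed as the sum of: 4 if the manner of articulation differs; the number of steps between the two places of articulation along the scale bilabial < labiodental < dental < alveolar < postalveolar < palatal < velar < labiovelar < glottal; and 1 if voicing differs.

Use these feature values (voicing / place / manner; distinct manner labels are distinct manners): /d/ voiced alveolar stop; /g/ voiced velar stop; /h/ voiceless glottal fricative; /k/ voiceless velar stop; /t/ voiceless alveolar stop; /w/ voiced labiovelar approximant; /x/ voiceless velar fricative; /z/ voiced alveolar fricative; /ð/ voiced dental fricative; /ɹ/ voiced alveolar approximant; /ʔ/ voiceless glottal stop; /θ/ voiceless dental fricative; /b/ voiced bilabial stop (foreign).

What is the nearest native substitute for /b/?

d

/d/ is closest: same manner (stop), place distance 3 (bilabial→alveolar), same voicing; total 3. Next closest is /t/ at distance 4.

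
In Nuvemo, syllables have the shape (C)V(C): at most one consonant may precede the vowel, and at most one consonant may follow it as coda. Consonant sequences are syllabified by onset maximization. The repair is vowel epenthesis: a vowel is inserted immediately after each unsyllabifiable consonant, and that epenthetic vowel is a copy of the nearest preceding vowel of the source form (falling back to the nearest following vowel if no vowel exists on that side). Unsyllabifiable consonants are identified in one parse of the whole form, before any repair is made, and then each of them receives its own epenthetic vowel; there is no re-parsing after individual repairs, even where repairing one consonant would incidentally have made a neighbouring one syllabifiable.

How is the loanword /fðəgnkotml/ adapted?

The consonants /f/, /n/, /m/, /l/ cannot be parsed into a legal (C)V(C) syllable (at most one coda consonant is licensed; onsets are limited to one consonant).
Inserting the epenthetic vowel yields /f/ → /fə/, /n/ → /nə/, /m/ → /mo/, /l/ → /lo/.

fəðəgnəkotmolo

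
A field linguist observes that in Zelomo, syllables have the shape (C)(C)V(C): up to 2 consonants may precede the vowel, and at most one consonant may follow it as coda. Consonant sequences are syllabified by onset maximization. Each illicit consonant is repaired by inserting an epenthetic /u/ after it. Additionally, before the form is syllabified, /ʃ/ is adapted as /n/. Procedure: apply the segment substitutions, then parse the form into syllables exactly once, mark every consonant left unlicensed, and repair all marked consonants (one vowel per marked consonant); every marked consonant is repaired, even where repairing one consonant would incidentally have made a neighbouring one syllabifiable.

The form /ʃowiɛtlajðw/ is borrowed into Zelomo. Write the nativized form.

nowiɛtlajðuwu

Substitution: /ʃ/ → /n/, giving /nowiɛtlajðw/.
Under (C)(C)V(C), the unsyllabifiable consonants are /ð/, /w/ (at most one coda consonant is licensed; onsets may contain at most 2 consonants).
Epenthesis after each stranded consonant: /ð/ → /ðu/, /w/ → /wu/.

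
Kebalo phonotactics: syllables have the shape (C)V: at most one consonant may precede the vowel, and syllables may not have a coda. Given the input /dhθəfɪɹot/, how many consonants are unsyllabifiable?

Syllabifying with onset maximization leaves /d/, /h/, /t/ stranded (no codas are permitted; onsets are limited to one consonant).

3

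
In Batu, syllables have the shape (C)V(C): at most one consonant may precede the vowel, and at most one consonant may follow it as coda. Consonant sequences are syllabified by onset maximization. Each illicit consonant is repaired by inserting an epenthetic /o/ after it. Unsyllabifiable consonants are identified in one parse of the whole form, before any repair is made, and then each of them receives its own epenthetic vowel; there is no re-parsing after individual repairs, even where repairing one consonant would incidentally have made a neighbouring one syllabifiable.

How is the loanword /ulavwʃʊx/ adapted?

ulavwoʃʊx

Under (C)V(C), the unsyllabifiable consonants are /w/ (at most one coda consonant is licensed; onsets are limited to one consonant).
Epenthesis after each stranded consonant: /w/ → /wo/.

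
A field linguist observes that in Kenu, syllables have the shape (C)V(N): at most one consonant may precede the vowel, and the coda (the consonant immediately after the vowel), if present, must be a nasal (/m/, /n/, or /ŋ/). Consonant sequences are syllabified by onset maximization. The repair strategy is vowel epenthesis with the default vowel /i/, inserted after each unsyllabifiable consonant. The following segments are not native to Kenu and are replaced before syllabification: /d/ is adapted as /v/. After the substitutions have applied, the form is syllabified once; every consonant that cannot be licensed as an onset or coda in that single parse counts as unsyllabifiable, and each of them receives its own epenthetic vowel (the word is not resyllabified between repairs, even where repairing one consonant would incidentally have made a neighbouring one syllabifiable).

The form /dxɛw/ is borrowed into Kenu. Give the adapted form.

vixɛwi

Substitution: /d/ → /v/, giving /vxɛw/.
The consonants /v/, /w/ cannot be parsed into a legal (C)V(N) syllable (only a nasal (/m/, /n/, or /ŋ/) is licensed in coda position; onsets are limited to one consonant).
Epenthesis after each stranded consonant: /v/ → /vi/, /w/ → /wi/.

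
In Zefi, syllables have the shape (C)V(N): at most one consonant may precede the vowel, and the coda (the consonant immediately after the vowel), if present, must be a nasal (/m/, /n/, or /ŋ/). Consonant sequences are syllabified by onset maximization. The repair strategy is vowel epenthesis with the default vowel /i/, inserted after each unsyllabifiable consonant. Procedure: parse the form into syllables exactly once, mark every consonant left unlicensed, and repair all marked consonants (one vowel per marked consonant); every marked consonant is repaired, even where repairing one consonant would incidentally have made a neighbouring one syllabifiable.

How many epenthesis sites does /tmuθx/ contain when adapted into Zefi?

The unsyllabifiable consonants are /t/, /θ/, /x/; each receives one epenthetic vowel.

3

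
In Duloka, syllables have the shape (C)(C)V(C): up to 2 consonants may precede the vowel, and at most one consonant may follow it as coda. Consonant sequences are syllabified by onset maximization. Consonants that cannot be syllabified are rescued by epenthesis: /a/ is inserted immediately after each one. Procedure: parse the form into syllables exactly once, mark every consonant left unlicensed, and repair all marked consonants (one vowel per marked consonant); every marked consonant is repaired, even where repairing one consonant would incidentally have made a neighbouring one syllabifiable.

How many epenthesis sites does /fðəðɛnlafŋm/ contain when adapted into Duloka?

2

The unsyllabifiable consonants are /ŋ/, /m/; each receives one epenthetic vowel.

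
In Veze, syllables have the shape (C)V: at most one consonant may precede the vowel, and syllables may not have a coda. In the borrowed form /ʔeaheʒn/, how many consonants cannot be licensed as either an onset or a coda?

The consonants /ʒ/, /n/ cannot be parsed into a legal (C)V syllable (no codas are permitted; onsets are limited to one consonant).

2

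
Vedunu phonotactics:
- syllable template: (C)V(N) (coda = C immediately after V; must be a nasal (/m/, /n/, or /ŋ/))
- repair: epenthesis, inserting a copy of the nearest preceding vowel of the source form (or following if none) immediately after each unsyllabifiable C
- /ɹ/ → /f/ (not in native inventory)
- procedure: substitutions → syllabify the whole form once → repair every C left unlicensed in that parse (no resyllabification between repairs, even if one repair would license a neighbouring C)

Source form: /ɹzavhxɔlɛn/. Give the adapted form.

Substitution: /ɹ/ → /f/, giving /fzavhxɔlɛn/.
Syllabifying with onset maximization leaves /f/, /v/, /h/ stranded (only a nasal (/m/, /n/, or /ŋ/) is licensed in coda position; onsets are limited to one consonant).
Epenthesis after each stranded consonant: /f/ → /fa/, /v/ → /va/, /h/ → /ha/.

fazavahaxɔlɛn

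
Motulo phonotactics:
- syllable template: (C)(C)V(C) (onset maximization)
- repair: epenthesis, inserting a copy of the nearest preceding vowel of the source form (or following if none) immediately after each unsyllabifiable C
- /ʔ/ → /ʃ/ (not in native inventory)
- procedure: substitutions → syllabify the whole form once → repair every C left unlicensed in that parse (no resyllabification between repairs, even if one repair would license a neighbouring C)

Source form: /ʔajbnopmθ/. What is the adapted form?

Substitution: /ʔ/ → /ʃ/, giving /ʃajbnopmθ/.
Syllabifying with onset maximization leaves /m/, /θ/ stranded (at most one coda consonant is licensed; onsets may contain at most 2 consonants).
Inserting the epenthetic vowel yields /m/ → /mo/, /θ/ → /θo/.

ʃajbnopmoθo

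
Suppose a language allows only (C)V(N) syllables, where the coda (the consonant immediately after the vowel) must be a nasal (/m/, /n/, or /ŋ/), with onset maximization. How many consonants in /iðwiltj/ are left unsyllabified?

4

Under (C)V(N), the unsyllabifiable consonants are /ð/, /l/, /t/, /j/ (only a nasal (/m/, /n/, or /ŋ/) is licensed in coda position; onsets are limited to one consonant).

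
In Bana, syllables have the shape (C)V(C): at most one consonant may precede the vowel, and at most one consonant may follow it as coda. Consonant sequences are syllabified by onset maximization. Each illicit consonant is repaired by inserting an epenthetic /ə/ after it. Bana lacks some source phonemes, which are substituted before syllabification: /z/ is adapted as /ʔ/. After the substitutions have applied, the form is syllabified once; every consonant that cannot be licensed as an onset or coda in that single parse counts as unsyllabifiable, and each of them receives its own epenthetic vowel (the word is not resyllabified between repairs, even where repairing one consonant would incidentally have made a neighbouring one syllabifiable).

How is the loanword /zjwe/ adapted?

Substitution: /z/ → /ʔ/, giving /ʔjwe/.
The consonants /ʔ/, /j/ cannot be parsed into a legal (C)V(C) syllable (at most one coda consonant is licensed; onsets are limited to one consonant).
Epenthesis after each stranded consonant: /ʔ/ → /ʔə/, /j/ → /jə/.

ʔəjəwe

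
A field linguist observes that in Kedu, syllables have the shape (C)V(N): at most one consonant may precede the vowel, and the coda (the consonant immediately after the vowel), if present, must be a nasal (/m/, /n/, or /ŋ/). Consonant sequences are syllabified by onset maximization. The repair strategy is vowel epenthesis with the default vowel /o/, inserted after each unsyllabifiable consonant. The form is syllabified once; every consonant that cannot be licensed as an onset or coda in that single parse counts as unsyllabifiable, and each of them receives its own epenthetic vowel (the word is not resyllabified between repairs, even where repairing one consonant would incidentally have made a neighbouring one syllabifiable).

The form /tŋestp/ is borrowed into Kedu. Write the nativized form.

toŋesotopo

The consonants /t/, /s/, /t/, /p/ cannot be parsed into a legal (C)V(N) syllable (only a nasal (/m/, /n/, or /ŋ/) is licensed in coda position; onsets are limited to one consonant).
Inserting the epenthetic vowel yields /t/ → /to/, /s/ → /so/, /t/ → /to/, /p/ → /po/.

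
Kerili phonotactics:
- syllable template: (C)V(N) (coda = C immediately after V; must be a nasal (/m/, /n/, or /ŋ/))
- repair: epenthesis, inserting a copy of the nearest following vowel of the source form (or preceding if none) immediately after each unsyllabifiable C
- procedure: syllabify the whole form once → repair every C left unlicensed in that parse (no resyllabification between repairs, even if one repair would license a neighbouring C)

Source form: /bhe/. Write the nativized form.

Under (C)V(N), the unsyllabifiable consonants are /b/ (only a nasal (/m/, /n/, or /ŋ/) is licensed in coda position; onsets are limited to one consonant).
Inserting the epenthetic vowel yields /b/ → /be/.

behe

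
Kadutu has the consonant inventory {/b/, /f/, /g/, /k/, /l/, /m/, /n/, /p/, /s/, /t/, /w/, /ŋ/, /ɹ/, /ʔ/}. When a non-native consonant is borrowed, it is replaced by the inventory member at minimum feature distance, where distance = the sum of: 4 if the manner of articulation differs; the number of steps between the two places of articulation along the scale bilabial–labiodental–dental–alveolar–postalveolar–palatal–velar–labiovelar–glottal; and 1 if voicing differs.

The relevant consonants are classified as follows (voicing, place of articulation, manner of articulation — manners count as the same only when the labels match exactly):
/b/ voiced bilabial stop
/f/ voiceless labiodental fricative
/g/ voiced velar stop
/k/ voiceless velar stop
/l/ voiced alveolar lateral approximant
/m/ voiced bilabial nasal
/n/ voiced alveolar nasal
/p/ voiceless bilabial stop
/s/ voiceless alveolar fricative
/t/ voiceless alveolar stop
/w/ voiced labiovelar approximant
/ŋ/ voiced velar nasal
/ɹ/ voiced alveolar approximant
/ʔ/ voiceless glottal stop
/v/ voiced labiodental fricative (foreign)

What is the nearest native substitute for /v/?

f

/f/ is closest: same manner (fricative), place distance 0 (labiodental→labiodental), voicing differs (+1); total 1. Next closest is /s/ at distance 3.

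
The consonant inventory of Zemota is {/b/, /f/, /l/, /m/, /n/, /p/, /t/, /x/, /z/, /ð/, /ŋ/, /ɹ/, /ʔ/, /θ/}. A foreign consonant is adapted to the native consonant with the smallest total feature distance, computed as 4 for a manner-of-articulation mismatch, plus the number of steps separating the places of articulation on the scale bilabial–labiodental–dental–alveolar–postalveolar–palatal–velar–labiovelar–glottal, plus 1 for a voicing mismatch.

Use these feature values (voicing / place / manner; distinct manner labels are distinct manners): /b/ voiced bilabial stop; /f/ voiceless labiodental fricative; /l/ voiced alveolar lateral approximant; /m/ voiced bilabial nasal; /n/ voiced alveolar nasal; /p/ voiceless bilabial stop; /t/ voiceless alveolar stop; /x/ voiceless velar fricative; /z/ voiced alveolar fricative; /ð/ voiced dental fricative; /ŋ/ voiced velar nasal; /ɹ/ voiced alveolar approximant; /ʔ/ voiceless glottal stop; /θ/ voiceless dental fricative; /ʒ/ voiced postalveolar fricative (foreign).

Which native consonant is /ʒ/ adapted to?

/z/ is closest: same manner (fricative), place distance 1 (postalveolar→alveolar), same voicing; total 1. Next closest is /ð/ at distance 2.

z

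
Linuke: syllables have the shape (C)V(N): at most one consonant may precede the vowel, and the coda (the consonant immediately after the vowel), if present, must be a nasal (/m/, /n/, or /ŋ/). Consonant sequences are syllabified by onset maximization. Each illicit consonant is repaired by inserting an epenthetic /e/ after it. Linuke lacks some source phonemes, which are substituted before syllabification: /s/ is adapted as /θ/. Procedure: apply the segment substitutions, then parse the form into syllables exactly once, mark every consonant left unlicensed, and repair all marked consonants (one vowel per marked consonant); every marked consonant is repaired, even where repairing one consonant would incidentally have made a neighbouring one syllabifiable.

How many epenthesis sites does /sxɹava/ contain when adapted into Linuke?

2

After substitution the input is /θxɹava/.
The unsyllabifiable consonants are /θ/, /x/; each receives one epenthetic vowel.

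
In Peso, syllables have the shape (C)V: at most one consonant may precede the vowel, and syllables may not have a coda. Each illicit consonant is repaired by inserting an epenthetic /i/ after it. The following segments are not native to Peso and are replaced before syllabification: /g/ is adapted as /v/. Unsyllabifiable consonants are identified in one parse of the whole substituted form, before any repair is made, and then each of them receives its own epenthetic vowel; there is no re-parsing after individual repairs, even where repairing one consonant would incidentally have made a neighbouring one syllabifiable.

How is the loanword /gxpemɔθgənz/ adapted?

vixipemɔθivənizi

Substitution: /g/ → /v/, giving /vxpemɔθvənz/.
Under (C)V, the unsyllabifiable consonants are /v/, /x/, /θ/, /n/, /z/ (no codas are permitted; onsets are limited to one consonant).
Epenthesis after each stranded consonant: /v/ → /vi/, /x/ → /xi/, /θ/ → /θi/, /n/ → /ni/, /z/ → /zi/.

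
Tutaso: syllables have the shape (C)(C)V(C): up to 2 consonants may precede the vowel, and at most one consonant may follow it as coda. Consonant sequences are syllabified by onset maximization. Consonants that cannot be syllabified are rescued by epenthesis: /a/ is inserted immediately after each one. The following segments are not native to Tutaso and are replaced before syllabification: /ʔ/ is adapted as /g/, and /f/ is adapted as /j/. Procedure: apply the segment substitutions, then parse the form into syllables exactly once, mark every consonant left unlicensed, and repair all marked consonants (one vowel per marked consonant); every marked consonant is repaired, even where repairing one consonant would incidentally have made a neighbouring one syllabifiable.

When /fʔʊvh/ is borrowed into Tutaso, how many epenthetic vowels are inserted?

1

After substitution the input is /jgʊvh/.
The unsyllabifiable consonants are /h/; each receives one epenthetic vowel.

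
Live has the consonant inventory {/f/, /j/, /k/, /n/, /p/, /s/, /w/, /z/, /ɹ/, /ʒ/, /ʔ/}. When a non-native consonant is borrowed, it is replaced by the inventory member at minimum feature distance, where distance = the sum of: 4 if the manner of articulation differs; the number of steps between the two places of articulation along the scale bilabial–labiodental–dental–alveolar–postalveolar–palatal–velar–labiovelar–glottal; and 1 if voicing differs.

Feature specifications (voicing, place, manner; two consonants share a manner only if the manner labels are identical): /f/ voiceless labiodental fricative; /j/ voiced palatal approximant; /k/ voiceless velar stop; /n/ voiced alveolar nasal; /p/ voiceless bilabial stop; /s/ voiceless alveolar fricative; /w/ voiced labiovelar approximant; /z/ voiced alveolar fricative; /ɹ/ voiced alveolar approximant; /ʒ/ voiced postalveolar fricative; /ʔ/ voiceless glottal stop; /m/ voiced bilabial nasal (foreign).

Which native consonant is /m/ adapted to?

/n/ is closest: same manner (nasal), place distance 3 (bilabial→alveolar), same voicing; total 3. Next closest is /p/ at distance 5.

n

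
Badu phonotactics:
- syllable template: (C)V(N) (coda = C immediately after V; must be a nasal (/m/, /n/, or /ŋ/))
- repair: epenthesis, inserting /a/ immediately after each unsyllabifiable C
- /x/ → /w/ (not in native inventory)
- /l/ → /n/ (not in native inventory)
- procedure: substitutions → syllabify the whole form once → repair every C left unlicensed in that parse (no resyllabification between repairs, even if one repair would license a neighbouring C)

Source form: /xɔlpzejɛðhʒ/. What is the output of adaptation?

Substitution: /x/ → /w/, /l/ → /n/, giving /wɔnpzejɛðhʒ/.
Under (C)V(N), the unsyllabifiable consonants are /p/, /ð/, /h/, /ʒ/ (only a nasal (/m/, /n/, or /ŋ/) is licensed in coda position; onsets are limited to one consonant).
Inserting the epenthetic vowel yields /p/ → /pa/, /ð/ → /ða/, /h/ → /ha/, /ʒ/ → /ʒa/.

wɔnpazejɛðahaʒa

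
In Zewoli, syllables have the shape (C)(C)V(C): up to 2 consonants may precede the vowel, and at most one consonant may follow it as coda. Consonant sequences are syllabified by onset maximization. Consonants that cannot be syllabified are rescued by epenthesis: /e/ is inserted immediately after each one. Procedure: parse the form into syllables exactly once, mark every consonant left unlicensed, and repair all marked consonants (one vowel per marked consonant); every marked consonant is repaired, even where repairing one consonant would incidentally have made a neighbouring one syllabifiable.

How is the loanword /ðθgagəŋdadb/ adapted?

Syllabifying with onset maximization leaves /ð/, /b/ stranded (at most one coda consonant is licensed; onsets may contain at most 2 consonants).
Each unlicensed consonant becomes the onset of a new syllable: /ð/ → /ðe/, /b/ → /be/.

ðeθgagəŋdadbe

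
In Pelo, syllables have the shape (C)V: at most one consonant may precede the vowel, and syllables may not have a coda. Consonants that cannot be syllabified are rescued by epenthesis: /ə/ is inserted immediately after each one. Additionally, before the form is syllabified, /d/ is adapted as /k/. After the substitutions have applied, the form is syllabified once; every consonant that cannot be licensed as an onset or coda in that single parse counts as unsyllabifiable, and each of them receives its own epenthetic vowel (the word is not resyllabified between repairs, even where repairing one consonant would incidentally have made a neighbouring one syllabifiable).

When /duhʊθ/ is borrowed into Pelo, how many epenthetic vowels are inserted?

1

After substitution the input is /kuhʊθ/.
The unsyllabifiable consonants are /θ/; each receives one epenthetic vowel.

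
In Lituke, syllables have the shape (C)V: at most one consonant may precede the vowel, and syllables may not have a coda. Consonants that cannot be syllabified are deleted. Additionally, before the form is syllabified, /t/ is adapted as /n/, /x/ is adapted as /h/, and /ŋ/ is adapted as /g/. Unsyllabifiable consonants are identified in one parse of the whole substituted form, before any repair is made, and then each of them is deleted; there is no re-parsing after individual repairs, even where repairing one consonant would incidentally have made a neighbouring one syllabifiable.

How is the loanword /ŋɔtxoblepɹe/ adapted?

Substitution: /ŋ/ → /g/, /t/ → /n/, /x/ → /h/, giving /gɔnhoblepɹe/.
Syllabifying with onset maximization leaves /n/, /b/, /p/ stranded (no codas are permitted; onsets are limited to one consonant).
Deletion applies to /n/, /b/, /p/.

gɔholeɹe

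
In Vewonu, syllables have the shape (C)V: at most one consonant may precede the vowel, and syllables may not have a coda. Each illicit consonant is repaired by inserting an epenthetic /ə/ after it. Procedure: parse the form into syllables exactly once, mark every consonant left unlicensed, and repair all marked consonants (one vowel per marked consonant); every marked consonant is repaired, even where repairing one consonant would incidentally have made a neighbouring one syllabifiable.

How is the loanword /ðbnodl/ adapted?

ðəbənodələ

Syllabifying with onset maximization leaves /ð/, /b/, /d/, /l/ stranded (no codas are permitted; onsets are limited to one consonant).
Epenthesis after each stranded consonant: /ð/ → /ðə/, /b/ → /bə/, /d/ → /də/, /l/ → /lə/.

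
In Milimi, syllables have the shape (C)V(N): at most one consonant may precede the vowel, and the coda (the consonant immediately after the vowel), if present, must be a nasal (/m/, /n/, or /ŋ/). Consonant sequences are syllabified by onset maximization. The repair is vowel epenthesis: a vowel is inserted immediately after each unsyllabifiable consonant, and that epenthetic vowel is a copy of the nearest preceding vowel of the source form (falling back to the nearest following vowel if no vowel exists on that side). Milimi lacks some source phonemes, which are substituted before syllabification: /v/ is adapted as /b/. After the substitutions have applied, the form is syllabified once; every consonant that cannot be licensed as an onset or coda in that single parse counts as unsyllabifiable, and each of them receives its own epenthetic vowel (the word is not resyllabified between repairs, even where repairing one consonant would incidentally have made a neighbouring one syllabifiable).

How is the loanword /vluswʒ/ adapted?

bulusuwuʒu

Substitution: /v/ → /b/, giving /bluswʒ/.
Under (C)V(N), the unsyllabifiable consonants are /b/, /s/, /w/, /ʒ/ (only a nasal (/m/, /n/, or /ŋ/) is licensed in coda position; onsets are limited to one consonant).
Epenthesis after each stranded consonant: /b/ → /bu/, /s/ → /su/, /w/ → /wu/, /ʒ/ → /ʒu/.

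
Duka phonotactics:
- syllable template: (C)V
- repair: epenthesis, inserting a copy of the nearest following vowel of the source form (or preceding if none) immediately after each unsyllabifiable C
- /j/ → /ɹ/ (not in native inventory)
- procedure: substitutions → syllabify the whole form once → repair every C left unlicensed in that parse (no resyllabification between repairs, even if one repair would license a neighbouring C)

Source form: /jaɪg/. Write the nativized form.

ɹaɪgɪ

Substitution: /j/ → /ɹ/, giving /ɹaɪg/.
The consonants /g/ cannot be parsed into a legal (C)V syllable (no codas are permitted; onsets are limited to one consonant).
Each unlicensed consonant becomes the onset of a new syllable: /g/ → /gɪ/.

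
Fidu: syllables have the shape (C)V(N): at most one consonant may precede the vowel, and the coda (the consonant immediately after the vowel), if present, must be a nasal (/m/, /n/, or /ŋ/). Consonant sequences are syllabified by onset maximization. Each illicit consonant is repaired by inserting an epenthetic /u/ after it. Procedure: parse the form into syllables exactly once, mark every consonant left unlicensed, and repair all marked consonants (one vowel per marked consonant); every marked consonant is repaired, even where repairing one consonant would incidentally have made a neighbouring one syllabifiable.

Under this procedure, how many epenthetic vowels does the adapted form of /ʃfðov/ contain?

3

The unsyllabifiable consonants are /ʃ/, /f/, /v/; each receives one epenthetic vowel.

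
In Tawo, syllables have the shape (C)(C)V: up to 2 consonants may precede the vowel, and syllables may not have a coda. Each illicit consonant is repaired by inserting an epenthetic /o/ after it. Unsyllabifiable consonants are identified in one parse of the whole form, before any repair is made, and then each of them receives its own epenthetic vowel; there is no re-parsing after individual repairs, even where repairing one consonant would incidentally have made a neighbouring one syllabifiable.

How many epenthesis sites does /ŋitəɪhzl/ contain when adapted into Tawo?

The unsyllabifiable consonants are /h/, /z/, /l/; each receives one epenthetic vowel.

3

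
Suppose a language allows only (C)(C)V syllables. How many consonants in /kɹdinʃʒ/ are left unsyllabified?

The consonants /k/, /n/, /ʃ/, /ʒ/ cannot be parsed into a legal (C)(C)V syllable (no codas are permitted; onsets may contain at most 2 consonants).

4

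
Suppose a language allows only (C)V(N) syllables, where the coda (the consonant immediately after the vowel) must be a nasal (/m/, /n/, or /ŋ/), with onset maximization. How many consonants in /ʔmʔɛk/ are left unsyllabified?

3

The consonants /ʔ/, /m/, /k/ cannot be parsed into a legal (C)V(N) syllable (only a nasal (/m/, /n/, or /ŋ/) is licensed in coda position; onsets are limited to one consonant).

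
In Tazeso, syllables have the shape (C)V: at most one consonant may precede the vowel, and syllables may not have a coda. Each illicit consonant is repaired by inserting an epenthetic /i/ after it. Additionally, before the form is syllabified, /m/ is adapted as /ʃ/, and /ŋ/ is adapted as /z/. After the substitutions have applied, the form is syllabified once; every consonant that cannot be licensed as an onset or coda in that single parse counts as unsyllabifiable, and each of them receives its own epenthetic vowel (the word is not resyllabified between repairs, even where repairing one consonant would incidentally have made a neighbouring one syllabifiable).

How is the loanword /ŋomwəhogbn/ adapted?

Substitution: /ŋ/ → /z/, /m/ → /ʃ/, giving /zoʃwəhogbn/.
Syllabifying with onset maximization leaves /ʃ/, /g/, /b/, /n/ stranded (no codas are permitted; onsets are limited to one consonant).
Epenthesis after each stranded consonant: /ʃ/ → /ʃi/, /g/ → /gi/, /b/ → /bi/, /n/ → /ni/.

zoʃiwəhogibini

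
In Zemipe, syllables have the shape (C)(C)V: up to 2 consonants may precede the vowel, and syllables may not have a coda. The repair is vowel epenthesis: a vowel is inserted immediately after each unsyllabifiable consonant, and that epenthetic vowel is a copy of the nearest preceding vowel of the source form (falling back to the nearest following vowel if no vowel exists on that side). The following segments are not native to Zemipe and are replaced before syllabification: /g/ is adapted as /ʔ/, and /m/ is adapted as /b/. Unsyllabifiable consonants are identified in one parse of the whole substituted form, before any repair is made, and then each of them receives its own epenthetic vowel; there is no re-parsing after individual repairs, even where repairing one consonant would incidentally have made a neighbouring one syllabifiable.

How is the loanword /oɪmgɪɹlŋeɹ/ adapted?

oɪbʔɪɹɪlŋeɹe

Substitution: /m/ → /b/, /g/ → /ʔ/, giving /oɪbʔɪɹlŋeɹ/.
Syllabifying with onset maximization leaves /ɹ/, /ɹ/ stranded (no codas are permitted; onsets may contain at most 2 consonants).
Each unlicensed consonant becomes the onset of a new syllable: /ɹ/ → /ɹɪ/, /ɹ/ → /ɹe/.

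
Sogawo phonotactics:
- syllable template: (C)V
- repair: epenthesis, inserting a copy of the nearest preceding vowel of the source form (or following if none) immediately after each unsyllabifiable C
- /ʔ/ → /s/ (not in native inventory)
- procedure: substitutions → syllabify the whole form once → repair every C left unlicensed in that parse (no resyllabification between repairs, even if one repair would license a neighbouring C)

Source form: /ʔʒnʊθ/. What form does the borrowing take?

sʊʒʊnʊθʊ

Substitution: /ʔ/ → /s/, giving /sʒnʊθ/.
Syllabifying with onset maximization leaves /s/, /ʒ/, /θ/ stranded (no codas are permitted; onsets are limited to one consonant).
Each unlicensed consonant becomes the onset of a new syllable: /s/ → /sʊ/, /ʒ/ → /ʒʊ/, /θ/ → /θʊ/.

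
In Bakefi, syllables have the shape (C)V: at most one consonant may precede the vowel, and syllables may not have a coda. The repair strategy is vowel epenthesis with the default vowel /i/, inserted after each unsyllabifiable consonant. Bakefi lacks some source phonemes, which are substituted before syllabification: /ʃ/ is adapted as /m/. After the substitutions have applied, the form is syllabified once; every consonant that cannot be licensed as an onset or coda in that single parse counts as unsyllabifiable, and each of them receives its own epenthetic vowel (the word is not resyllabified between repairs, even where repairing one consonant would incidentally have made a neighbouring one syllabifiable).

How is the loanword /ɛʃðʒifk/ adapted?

ɛmiðiʒifiki

Substitution: /ʃ/ → /m/, giving /ɛmðʒifk/.
The consonants /m/, /ð/, /f/, /k/ cannot be parsed into a legal (C)V syllable (no codas are permitted; onsets are limited to one consonant).
Epenthesis after each stranded consonant: /m/ → /mi/, /ð/ → /ði/, /f/ → /fi/, /k/ → /ki/.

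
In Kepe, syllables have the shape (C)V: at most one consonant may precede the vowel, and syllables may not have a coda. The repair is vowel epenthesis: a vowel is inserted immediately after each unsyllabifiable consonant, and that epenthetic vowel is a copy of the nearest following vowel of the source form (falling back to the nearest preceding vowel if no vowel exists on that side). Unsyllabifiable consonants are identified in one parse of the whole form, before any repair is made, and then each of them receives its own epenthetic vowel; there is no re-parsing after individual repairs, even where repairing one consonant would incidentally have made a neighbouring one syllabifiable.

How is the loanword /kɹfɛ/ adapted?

The consonants /k/, /ɹ/ cannot be parsed into a legal (C)V syllable (no codas are permitted; onsets are limited to one consonant).
Inserting the epenthetic vowel yields /k/ → /kɛ/, /ɹ/ → /ɹɛ/.

kɛɹɛfɛ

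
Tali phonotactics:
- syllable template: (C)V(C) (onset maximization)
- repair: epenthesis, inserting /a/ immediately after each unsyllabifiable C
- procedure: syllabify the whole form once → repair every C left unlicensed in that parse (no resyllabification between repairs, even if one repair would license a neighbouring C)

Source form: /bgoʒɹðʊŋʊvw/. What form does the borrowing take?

bagoʒɹaðʊŋʊvwa

Under (C)V(C), the unsyllabifiable consonants are /b/, /ɹ/, /w/ (at most one coda consonant is licensed; onsets are limited to one consonant).
Epenthesis after each stranded consonant: /b/ → /ba/, /ɹ/ → /ɹa/, /w/ → /wa/.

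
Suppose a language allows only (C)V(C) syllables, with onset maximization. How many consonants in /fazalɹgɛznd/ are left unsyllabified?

3

The consonants /ɹ/, /n/, /d/ cannot be parsed into a legal (C)V(C) syllable (at most one coda consonant is licensed; onsets are limited to one consonant).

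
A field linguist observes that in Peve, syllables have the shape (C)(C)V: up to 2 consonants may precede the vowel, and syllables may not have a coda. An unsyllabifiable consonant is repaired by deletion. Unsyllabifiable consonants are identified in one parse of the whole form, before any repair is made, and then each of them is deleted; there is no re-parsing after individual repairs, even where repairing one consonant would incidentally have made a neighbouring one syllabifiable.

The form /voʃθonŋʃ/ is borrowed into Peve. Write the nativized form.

Under (C)(C)V, the unsyllabifiable consonants are /n/, /ŋ/, /ʃ/ (no codas are permitted; onsets may contain at most 2 consonants).
Deletion applies to /n/, /ŋ/, /ʃ/.

voʃθo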